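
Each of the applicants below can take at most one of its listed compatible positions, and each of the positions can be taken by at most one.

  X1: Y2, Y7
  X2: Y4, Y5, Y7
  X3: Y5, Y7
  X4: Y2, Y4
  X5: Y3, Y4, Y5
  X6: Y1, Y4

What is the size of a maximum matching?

6

Unit-capacity flow: source→left, listed edges, right→sink; max matching = max flow.
Augmenting path X1→Y2 (+1); matched 1.
Augmenting path X2→Y4 (+1); matched 2.
Augmenting path X3→Y5 (+1); matched 3.
Augmenting path X5→Y3 (+1); matched 4.
Augmenting path X6→Y1 (+1); matched 5.
Augmenting path X4→Y2→X1→Y7 (+1); matched 6.
No augmenting path remains; maximum matching = 6.
König certificate: {X1, X2, X3, X4, X5, X6} is a vertex cover of size 6 (every listed pair touches it), so no matching can be larger.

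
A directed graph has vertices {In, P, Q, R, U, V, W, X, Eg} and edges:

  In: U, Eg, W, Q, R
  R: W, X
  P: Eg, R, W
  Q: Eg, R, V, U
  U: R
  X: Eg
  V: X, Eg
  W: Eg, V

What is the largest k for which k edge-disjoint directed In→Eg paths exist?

Assign every edge capacity 1; by Menger, the answer equals the max flow.
Path In→Eg (+1); total 1.
Path In→Q→Eg (+1); total 2.
Path In→W→Eg (+1); total 3.
Path In→R→X→Eg (+1); total 4.
Path In→U→R→W→V→Eg (+1); total 5.
No residual In→Eg path; max flow = 5.
Certifying cut of size 5: {In→Eg, In→Q, In→R, In→U, In→W}.

5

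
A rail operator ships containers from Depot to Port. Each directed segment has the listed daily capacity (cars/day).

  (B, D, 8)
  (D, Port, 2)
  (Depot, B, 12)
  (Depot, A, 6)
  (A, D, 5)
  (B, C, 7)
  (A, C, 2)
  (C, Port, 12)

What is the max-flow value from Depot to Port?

11

Augment Depot→A→C→Port: bottleneck 2, flow now 2.
Augment Depot→A→D→Port: bottleneck 2, flow now 4.
Augment Depot→B→C→Port: bottleneck 7, flow now 11.
No augmenting path remains; maximum flow = 11.
In the residual graph, reachable from Depot: {Depot, A, B, D}.
Min-cut edges: A→C (2), B→C (7), D→Port (2); capacity 2 + 7 + 2 = 11.
This cut is saturated, so no flow can exceed 11.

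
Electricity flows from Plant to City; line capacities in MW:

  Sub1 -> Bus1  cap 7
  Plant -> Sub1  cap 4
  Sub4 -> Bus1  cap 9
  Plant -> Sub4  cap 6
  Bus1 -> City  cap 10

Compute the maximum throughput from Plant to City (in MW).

10

Augment Plant→Sub1→Bus1→City: bottleneck 4, flow now 4.
Augment Plant→Sub4→Bus1→City: bottleneck 6, flow now 10.
No augmenting path remains; maximum flow = 10.
In the residual graph, reachable from Plant: {Plant}.
Min-cut edges: Plant→Sub1 (4), Plant→Sub4 (6); capacity 4 + 6 = 10.
This cut is saturated, so no flow can exceed 10.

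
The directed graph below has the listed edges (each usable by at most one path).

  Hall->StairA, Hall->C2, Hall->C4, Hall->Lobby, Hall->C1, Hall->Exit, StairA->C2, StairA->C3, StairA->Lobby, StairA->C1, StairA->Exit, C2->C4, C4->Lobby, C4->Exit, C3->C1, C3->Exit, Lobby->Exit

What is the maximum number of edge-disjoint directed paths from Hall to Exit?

Assign every edge capacity 1; by Menger, the answer equals the max flow.
Path Hall→Exit (+1); total 1.
Path Hall→StairA→Exit (+1); total 2.
Path Hall→C4→Exit (+1); total 3.
Path Hall→Lobby→Exit (+1); total 4.
No residual Hall→Exit path; max flow = 4.
Certifying cut of size 4: {C4→Exit, Hall→Exit, Hall→StairA, Lobby→Exit}.

4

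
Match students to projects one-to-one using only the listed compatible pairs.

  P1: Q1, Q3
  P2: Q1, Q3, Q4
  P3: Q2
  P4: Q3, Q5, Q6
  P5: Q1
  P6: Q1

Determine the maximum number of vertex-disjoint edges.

Unit-capacity flow: source→left, listed edges, right→sink; max matching = max flow.
Augmenting path P1→Q1 (+1); matched 1.
Augmenting path P2→Q3 (+1); matched 2.
Augmenting path P3→Q2 (+1); matched 3.
Augmenting path P4→Q5 (+1); matched 4.
Augmenting path P5→Q1→P1→Q3→P2→Q4 (+1); matched 5.
No augmenting path remains; maximum matching = 5.
König certificate: {P1, P2, P3, P4, Q1} is a vertex cover of size 5 (every listed pair touches it), so no matching can be larger.

5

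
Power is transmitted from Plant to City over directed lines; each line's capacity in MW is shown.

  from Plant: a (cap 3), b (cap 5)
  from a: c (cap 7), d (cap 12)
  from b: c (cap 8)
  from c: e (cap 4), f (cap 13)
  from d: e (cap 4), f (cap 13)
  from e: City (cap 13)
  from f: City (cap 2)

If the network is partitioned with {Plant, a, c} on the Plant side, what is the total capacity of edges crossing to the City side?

Edges leaving {Plant, a, c}: Plant→b (5), a→d (12), c→e (4), c→f (13).
Cut capacity = 5 + 12 + 4 + 13 = 34.

34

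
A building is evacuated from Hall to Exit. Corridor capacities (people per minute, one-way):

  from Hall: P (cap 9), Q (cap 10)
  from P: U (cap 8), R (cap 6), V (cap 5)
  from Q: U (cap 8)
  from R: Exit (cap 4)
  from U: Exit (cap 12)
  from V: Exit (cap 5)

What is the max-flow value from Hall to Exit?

17

Augment Hall→P→R→Exit: bottleneck 4, flow now 4.
Augment Hall→P→U→Exit: bottleneck 5, flow now 9.
Augment Hall→Q→U→Exit: bottleneck 7, flow now 16.
Augment Hall→Q→U→P→V→Exit: bottleneck 1, flow now 17. (uses reverse residual edge)
No augmenting path remains; maximum flow = 17.
In the residual graph, reachable from Hall: {Hall, Q}.
Min-cut edges: Hall→P (9), Q→U (8); capacity 9 + 8 = 17.
This cut is saturated, so no flow can exceed 17.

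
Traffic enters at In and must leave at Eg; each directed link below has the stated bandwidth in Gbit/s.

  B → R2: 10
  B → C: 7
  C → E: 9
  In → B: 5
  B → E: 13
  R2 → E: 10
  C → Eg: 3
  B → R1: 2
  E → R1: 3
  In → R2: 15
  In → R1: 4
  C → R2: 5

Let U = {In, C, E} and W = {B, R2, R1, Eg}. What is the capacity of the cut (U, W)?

Edges leaving {In, C, E}: In→B (5), In→R2 (15), In→R1 (4), C→R2 (5), C→Eg (3), E→R1 (3).
Cut capacity = 5 + 15 + 4 + 5 + 3 + 3 = 35.

35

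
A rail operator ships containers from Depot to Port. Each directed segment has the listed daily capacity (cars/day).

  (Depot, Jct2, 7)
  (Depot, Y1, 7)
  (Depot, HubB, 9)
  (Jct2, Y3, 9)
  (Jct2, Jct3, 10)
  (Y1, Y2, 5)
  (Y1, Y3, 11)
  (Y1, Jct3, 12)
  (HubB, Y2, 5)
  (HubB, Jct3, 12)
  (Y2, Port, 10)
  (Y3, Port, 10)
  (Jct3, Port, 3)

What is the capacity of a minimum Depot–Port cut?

22

Augment Depot→Jct2→Y3→Port: bottleneck 7, flow now 7.
Augment Depot→Y1→Y2→Port: bottleneck 5, flow now 12.
Augment Depot→Y1→Y3→Port: bottleneck 2, flow now 14.
Augment Depot→HubB→Y2→Port: bottleneck 5, flow now 19.
Augment Depot→HubB→Jct3→Port: bottleneck 3, flow now 22.
No augmenting path remains; maximum flow = 22.
By max-flow min-cut, the minimum cut capacity equals the max flow.
In the residual graph, reachable from Depot: {Depot, HubB, Jct3}.
Min-cut edges: Depot→Jct2 (7), Depot→Y1 (7), HubB→Y2 (5), Jct3→Port (3); capacity 7 + 7 + 5 + 3 = 22.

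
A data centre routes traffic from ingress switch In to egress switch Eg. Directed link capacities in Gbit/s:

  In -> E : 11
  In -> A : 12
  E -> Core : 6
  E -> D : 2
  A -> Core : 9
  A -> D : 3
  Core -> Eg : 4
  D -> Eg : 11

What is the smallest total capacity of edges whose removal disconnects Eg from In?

9

Augment In→E→Core→Eg: bottleneck 4, flow now 4.
Augment In→E→D→Eg: bottleneck 2, flow now 6.
Augment In→A→D→Eg: bottleneck 3, flow now 9.
No augmenting path remains; maximum flow = 9.
By max-flow min-cut, the minimum cut capacity equals the max flow.
In the residual graph, reachable from In: {In, E, A, Core}.
Min-cut edges: E→D (2), A→D (3), Core→Eg (4); capacity 2 + 3 + 4 = 9.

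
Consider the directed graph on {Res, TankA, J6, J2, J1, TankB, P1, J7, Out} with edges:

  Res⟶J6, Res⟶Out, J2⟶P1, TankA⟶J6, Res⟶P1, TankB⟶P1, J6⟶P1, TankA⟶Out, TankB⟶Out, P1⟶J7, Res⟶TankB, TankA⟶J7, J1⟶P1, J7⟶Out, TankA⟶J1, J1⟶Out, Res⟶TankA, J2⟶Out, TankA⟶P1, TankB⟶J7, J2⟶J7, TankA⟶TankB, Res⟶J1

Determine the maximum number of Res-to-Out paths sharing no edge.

5

Assign every edge capacity 1; by Menger, the answer equals the max flow.
Path Res→Out (+1); total 1.
Path Res→TankA→Out (+1); total 2.
Path Res→J1→Out (+1); total 3.
Path Res→TankB→Out (+1); total 4.
Path Res→P1→J7→Out (+1); total 5.
No residual Res→Out path; max flow = 5.
Certifying cut of size 5: {P1→J7, Res→J1, Res→Out, Res→TankA, Res→TankB}.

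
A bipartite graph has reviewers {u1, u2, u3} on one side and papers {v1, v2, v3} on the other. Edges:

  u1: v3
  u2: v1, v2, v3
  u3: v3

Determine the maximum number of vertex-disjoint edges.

Unit-capacity flow: source→left, listed edges, right→sink; max matching = max flow.
Augmenting path u1→v3 (+1); matched 1.
Augmenting path u2→v1 (+1); matched 2.
No augmenting path remains; maximum matching = 2.
König certificate: {u2, v3} is a vertex cover of size 2 (every listed pair touches it), so no matching can be larger.

2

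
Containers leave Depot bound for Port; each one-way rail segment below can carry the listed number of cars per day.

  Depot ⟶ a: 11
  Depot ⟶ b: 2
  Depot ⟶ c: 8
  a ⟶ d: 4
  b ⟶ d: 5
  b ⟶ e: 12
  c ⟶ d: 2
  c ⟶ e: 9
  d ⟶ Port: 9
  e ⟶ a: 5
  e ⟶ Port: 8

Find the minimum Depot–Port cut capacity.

14

Augment Depot→a→d→Port: bottleneck 4, flow now 4.
Augment Depot→b→d→Port: bottleneck 2, flow now 6.
Augment Depot→c→d→Port: bottleneck 2, flow now 8.
Augment Depot→c→e→Port: bottleneck 6, flow now 14.
No augmenting path remains; maximum flow = 14.
By max-flow min-cut, the minimum cut capacity equals the max flow.
In the residual graph, reachable from Depot: {Depot, a}.
Min-cut edges: Depot→b (2), Depot→c (8), a→d (4); capacity 2 + 8 + 4 = 14.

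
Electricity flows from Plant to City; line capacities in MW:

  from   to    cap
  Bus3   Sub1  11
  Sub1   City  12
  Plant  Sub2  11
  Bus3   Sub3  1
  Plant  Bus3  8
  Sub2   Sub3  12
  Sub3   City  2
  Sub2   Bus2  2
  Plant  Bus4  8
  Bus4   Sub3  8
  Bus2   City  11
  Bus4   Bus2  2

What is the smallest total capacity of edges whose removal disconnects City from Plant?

Augment Plant→Bus3→Sub1→City: bottleneck 8, flow now 8.
Augment Plant→Bus4→Sub3→City: bottleneck 2, flow now 10.
Augment Plant→Bus4→Bus2→City: bottleneck 2, flow now 12.
Augment Plant→Sub2→Bus2→City: bottleneck 2, flow now 14.
No augmenting path remains; maximum flow = 14.
By max-flow min-cut, the minimum cut capacity equals the max flow.
In the residual graph, reachable from Plant: {Plant, Bus4, Sub2, Sub3}.
Min-cut edges: Plant→Bus3 (8), Bus4→Bus2 (2), Sub2→Bus2 (2), Sub3→City (2); capacity 8 + 2 + 2 + 2 = 14.

14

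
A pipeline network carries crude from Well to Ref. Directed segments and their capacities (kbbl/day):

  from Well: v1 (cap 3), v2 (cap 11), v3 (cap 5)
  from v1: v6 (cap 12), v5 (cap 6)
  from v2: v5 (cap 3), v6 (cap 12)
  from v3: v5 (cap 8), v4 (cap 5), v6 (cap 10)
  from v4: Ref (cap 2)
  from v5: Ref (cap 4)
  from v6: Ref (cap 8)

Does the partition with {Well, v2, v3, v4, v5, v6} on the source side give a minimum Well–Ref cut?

Given cut capacity: 3 + 2 + 4 + 8 = 17.
Augment Well→v1→v5→Ref: bottleneck 3, flow now 3.
Augment Well→v2→v5→Ref: bottleneck 1, flow now 4.
Augment Well→v2→v6→Ref: bottleneck 8, flow now 12.
Augment Well→v3→v4→Ref: bottleneck 2, flow now 14.
No augmenting path remains; maximum flow = 14.
In the residual graph, reachable from Well: {Well, v1, v2, v3, v4, v5, v6}.
Min-cut edges: v4→Ref (2), v5→Ref (4), v6→Ref (8); capacity 2 + 4 + 8 = 14.
Cut capacity 17 exceeds the max flow 14, so it is not minimum.

No — its capacity is 17, but the minimum cut has capacity 14.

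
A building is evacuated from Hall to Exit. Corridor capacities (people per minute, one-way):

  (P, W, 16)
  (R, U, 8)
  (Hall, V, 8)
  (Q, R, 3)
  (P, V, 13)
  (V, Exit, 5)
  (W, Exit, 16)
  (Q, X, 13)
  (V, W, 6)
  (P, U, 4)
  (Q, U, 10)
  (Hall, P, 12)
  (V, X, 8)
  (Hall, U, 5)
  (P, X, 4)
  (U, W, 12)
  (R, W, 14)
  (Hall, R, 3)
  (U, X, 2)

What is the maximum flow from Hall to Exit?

21

Augment Hall→V→Exit: bottleneck 5, flow now 5.
Augment Hall→P→W→Exit: bottleneck 12, flow now 17.
Augment Hall→R→W→Exit: bottleneck 3, flow now 20.
Augment Hall→U→W→Exit: bottleneck 1, flow now 21.
No augmenting path remains; maximum flow = 21.
In the residual graph, reachable from Hall: {Hall, P, R, U, V, W, X}.
Min-cut edges: V→Exit (5), W→Exit (16); capacity 5 + 16 = 21.
This cut is saturated, so no flow can exceed 21.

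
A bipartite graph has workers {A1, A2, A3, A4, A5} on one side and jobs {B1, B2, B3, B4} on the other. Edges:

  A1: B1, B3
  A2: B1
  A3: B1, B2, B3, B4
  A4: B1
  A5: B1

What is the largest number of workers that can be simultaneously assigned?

3

Unit-capacity flow: source→left, listed edges, right→sink; max matching = max flow.
Augmenting path A1→B1 (+1); matched 1.
Augmenting path A3→B2 (+1); matched 2.
Augmenting path A2→B1→A1→B3 (+1); matched 3.
No augmenting path remains; maximum matching = 3.
König certificate: {A1, A3, B1} is a vertex cover of size 3 (every listed pair touches it), so no matching can be larger.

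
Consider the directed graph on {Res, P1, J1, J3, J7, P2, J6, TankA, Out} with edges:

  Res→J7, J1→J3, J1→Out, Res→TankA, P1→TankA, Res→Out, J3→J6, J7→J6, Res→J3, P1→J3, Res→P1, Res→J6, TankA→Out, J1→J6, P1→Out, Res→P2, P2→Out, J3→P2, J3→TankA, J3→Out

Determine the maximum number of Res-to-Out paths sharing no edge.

Assign every edge capacity 1; by Menger, the answer equals the max flow.
Path Res→Out (+1); total 1.
Path Res→P1→Out (+1); total 2.
Path Res→J3→Out (+1); total 3.
Path Res→P2→Out (+1); total 4.
Path Res→TankA→Out (+1); total 5.
No residual Res→Out path; max flow = 5.
Certifying cut of size 5: {Res→J3, Res→Out, Res→P1, Res→P2, Res→TankA}.

5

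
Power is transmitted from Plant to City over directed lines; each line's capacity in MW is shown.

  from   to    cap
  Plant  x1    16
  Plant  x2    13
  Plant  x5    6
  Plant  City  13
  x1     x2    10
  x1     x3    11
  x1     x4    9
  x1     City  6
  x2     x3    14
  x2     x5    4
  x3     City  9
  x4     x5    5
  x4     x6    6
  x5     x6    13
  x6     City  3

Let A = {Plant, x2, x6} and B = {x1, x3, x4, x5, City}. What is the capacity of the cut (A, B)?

Edges leaving {Plant, x2, x6}: Plant→x1 (16), Plant→x5 (6), Plant→City (13), x2→x3 (14), x2→x5 (4), x6→City (3).
Cut capacity = 16 + 6 + 13 + 14 + 4 + 3 = 56.

56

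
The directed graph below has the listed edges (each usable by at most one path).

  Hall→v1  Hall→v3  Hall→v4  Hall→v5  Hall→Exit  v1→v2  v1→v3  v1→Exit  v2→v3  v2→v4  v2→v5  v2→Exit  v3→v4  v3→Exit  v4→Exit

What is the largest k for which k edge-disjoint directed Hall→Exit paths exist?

4

Assign every edge capacity 1; by Menger, the answer equals the max flow.
Path Hall→Exit (+1); total 1.
Path Hall→v1→Exit (+1); total 2.
Path Hall→v3→Exit (+1); total 3.
Path Hall→v4→Exit (+1); total 4.
No residual Hall→Exit path; max flow = 4.
Certifying cut of size 4: {Hall→Exit, Hall→v1, Hall→v3, Hall→v4}.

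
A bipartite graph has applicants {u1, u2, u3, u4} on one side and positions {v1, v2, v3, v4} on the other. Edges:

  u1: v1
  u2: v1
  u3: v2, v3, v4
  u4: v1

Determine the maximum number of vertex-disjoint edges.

2

Unit-capacity flow: source→left, listed edges, right→sink; max matching = max flow.
Augmenting path u1→v1 (+1); matched 1.
Augmenting path u3→v2 (+1); matched 2.
No augmenting path remains; maximum matching = 2.
König certificate: {u3, v1} is a vertex cover of size 2 (every listed pair touches it), so no matching can be larger.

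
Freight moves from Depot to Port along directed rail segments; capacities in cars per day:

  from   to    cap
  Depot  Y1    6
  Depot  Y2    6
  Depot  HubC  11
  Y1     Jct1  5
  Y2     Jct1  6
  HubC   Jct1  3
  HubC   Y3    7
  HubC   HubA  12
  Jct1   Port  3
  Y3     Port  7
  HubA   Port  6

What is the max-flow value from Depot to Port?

Augment Depot→Y1→Jct1→Port: bottleneck 3, flow now 3.
Augment Depot→HubC→Y3→Port: bottleneck 7, flow now 10.
Augment Depot→HubC→HubA→Port: bottleneck 4, flow now 14.
No augmenting path remains; maximum flow = 14.
In the residual graph, reachable from Depot: {Depot, Y1, Y2, Jct1}.
Min-cut edges: Depot→HubC (11), Jct1→Port (3); capacity 11 + 3 = 14.
This cut is saturated, so no flow can exceed 14.

14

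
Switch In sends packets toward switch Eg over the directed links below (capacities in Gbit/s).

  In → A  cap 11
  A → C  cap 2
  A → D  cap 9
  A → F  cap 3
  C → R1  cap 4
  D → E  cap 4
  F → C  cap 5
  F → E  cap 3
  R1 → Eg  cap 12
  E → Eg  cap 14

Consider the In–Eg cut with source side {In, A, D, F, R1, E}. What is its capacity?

Edges leaving {In, A, D, F, R1, E}: A→C (2), F→C (5), R1→Eg (12), E→Eg (14).
Cut capacity = 2 + 5 + 12 + 14 = 33.

33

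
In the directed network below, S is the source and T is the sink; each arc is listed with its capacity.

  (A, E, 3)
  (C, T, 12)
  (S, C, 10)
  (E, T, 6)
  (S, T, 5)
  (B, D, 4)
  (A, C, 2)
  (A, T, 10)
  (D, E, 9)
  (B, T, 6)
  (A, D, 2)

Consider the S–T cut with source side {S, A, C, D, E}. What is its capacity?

Edges leaving {S, A, C, D, E}: S→T (5), A→T (10), C→T (12), E→T (6).
Cut capacity = 5 + 10 + 12 + 6 = 33.

33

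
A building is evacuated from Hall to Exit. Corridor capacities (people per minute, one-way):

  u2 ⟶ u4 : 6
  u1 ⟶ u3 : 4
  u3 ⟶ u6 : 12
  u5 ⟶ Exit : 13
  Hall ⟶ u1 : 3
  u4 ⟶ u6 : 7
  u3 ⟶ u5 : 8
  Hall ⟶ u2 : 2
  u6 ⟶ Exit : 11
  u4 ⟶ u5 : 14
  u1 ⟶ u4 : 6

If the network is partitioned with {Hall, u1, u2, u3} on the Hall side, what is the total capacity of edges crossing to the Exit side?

Edges leaving {Hall, u1, u2, u3}: u1→u4 (6), u2→u4 (6), u3→u5 (8), u3→u6 (12).
Cut capacity = 6 + 6 + 8 + 12 = 32.

32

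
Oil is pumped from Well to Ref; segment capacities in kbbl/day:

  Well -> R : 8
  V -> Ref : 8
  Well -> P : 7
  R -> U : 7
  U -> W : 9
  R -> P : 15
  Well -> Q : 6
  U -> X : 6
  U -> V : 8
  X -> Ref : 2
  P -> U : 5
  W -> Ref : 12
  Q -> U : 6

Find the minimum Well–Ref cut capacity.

18

Augment Well→P→U→V→Ref: bottleneck 5, flow now 5.
Augment Well→Q→U→V→Ref: bottleneck 3, flow now 8.
Augment Well→Q→U→W→Ref: bottleneck 3, flow now 11.
Augment Well→R→U→W→Ref: bottleneck 6, flow now 17.
Augment Well→R→U→X→Ref: bottleneck 1, flow now 18.
No augmenting path remains; maximum flow = 18.
By max-flow min-cut, the minimum cut capacity equals the max flow.
In the residual graph, reachable from Well: {Well, P, R}.
Min-cut edges: Well→Q (6), P→U (5), R→U (7); capacity 6 + 5 + 7 = 18.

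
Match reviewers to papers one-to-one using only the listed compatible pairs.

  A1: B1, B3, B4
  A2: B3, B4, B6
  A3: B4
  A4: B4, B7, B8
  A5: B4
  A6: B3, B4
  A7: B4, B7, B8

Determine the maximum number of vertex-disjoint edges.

Unit-capacity flow: source→left, listed edges, right→sink; max matching = max flow.
Augmenting path A1→B1 (+1); matched 1.
Augmenting path A2→B3 (+1); matched 2.
Augmenting path A3→B4 (+1); matched 3.
Augmenting path A4→B7 (+1); matched 4.
Augmenting path A7→B8 (+1); matched 5.
Augmenting path A6→B3→A2→B6 (+1); matched 6.
No augmenting path remains; maximum matching = 6.
König certificate: {A1, A2, A4, A6, A7, B4} is a vertex cover of size 6 (every listed pair touches it), so no matching can be larger.

6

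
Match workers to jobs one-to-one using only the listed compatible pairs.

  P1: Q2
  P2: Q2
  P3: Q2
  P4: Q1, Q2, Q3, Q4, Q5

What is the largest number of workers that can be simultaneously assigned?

2

Unit-capacity flow: source→left, listed edges, right→sink; max matching = max flow.
Augmenting path P1→Q2 (+1); matched 1.
Augmenting path P4→Q1 (+1); matched 2.
No augmenting path remains; maximum matching = 2.
König certificate: {P4, Q2} is a vertex cover of size 2 (every listed pair touches it), so no matching can be larger.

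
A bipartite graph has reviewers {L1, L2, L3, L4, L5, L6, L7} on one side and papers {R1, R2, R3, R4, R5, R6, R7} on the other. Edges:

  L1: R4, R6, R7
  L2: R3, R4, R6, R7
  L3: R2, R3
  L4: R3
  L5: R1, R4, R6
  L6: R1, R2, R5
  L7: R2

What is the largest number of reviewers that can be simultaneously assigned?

Unit-capacity flow: source→left, listed edges, right→sink; max matching = max flow.
Augmenting path L1→R4 (+1); matched 1.
Augmenting path L2→R3 (+1); matched 2.
Augmenting path L3→R2 (+1); matched 3.
Augmenting path L5→R1 (+1); matched 4.
Augmenting path L6→R5 (+1); matched 5.
Augmenting path L4→R3→L2→R6 (+1); matched 6.
No augmenting path remains; maximum matching = 6.
König certificate: {L1, L2, L5, L6, R2, R3} is a vertex cover of size 6 (every listed pair touches it), so no matching can be larger.

6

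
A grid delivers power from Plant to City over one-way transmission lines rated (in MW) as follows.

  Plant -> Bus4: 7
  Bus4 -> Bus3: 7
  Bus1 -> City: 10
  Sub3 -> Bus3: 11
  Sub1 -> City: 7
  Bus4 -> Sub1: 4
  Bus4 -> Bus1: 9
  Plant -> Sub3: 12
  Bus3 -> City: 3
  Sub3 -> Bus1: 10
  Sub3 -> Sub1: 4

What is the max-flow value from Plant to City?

Augment Plant→Sub3→Bus1→City: bottleneck 10, flow now 10.
Augment Plant→Sub3→Bus3→City: bottleneck 2, flow now 12.
Augment Plant→Bus4→Bus3→City: bottleneck 1, flow now 13.
Augment Plant→Bus4→Sub1→City: bottleneck 4, flow now 17.
Augment Plant→Bus4→Bus1→Sub3→Sub1→City: bottleneck 2, flow now 19. (uses reverse residual edge)
No augmenting path remains; maximum flow = 19.
In the residual graph, reachable from Plant: {Plant}.
Min-cut edges: Plant→Sub3 (12), Plant→Bus4 (7); capacity 12 + 7 = 19.
This cut is saturated, so no flow can exceed 19.

19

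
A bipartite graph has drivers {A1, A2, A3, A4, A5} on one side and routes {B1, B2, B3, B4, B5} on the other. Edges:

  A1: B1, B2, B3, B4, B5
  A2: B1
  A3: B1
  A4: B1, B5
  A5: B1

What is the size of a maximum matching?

3

Unit-capacity flow: source→left, listed edges, right→sink; max matching = max flow.
Augmenting path A1→B1 (+1); matched 1.
Augmenting path A4→B5 (+1); matched 2.
Augmenting path A2→B1→A1→B2 (+1); matched 3.
No augmenting path remains; maximum matching = 3.
König certificate: {A1, A4, B1} is a vertex cover of size 3 (every listed pair touches it), so no matching can be larger.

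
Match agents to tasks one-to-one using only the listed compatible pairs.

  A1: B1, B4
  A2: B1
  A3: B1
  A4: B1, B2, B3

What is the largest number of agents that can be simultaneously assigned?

Unit-capacity flow: source→left, listed edges, right→sink; max matching = max flow.
Augmenting path A1→B1 (+1); matched 1.
Augmenting path A4→B2 (+1); matched 2.
Augmenting path A2→B1→A1→B4 (+1); matched 3.
No augmenting path remains; maximum matching = 3.
König certificate: {A1, A4, B1} is a vertex cover of size 3 (every listed pair touches it), so no matching can be larger.

3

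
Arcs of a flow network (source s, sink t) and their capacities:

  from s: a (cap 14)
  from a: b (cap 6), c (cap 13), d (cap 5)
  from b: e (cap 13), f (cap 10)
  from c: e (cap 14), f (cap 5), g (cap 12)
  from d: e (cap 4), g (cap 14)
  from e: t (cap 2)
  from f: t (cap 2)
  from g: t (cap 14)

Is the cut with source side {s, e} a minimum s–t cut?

No — its capacity is 16, but the minimum cut has capacity 14.

Given cut capacity: 14 + 2 = 16.
Augment s→a→b→e→t: bottleneck 2, flow now 2.
Augment s→a→b→f→t: bottleneck 2, flow now 4.
Augment s→a→c→g→t: bottleneck 10, flow now 14.
No augmenting path remains; maximum flow = 14.
In the residual graph, reachable from s: {s}.
Min-cut edges: s→a (14); capacity 14 = 14.
Cut capacity 16 exceeds the max flow 14, so it is not minimum.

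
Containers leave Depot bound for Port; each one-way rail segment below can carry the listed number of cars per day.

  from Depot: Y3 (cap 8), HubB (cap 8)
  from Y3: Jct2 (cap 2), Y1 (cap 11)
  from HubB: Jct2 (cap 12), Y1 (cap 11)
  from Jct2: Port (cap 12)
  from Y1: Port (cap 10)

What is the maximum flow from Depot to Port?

Augment Depot→Y3→Jct2→Port: bottleneck 2, flow now 2.
Augment Depot→Y3→Y1→Port: bottleneck 6, flow now 8.
Augment Depot→HubB→Jct2→Port: bottleneck 8, flow now 16.
No augmenting path remains; maximum flow = 16.
In the residual graph, reachable from Depot: {Depot}.
Min-cut edges: Depot→Y3 (8), Depot→HubB (8); capacity 8 + 8 = 16.
This cut is saturated, so no flow can exceed 16.

16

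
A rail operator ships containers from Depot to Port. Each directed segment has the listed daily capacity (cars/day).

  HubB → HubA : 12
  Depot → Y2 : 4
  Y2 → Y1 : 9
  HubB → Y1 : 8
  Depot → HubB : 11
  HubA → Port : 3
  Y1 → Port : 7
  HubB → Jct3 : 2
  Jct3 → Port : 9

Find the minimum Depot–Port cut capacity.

12

Augment Depot→HubB→Y1→Port: bottleneck 7, flow now 7.
Augment Depot→HubB→HubA→Port: bottleneck 3, flow now 10.
Augment Depot→HubB→Jct3→Port: bottleneck 1, flow now 11.
Augment Depot→Y2→Y1→HubB→Jct3→Port: bottleneck 1, flow now 12. (uses reverse residual edge)
No augmenting path remains; maximum flow = 12.
By max-flow min-cut, the minimum cut capacity equals the max flow.
In the residual graph, reachable from Depot: {Depot, HubB, Y2, Y1, HubA}.
Min-cut edges: HubB→Jct3 (2), Y1→Port (7), HubA→Port (3); capacity 2 + 7 + 3 = 12.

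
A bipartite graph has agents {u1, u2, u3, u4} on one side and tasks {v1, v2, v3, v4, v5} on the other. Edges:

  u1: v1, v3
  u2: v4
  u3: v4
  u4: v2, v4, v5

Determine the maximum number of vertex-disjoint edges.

Unit-capacity flow: source→left, listed edges, right→sink; max matching = max flow.
Augmenting path u1→v1 (+1); matched 1.
Augmenting path u2→v4 (+1); matched 2.
Augmenting path u4→v2 (+1); matched 3.
No augmenting path remains; maximum matching = 3.
König certificate: {u1, u4, v4} is a vertex cover of size 3 (every listed pair touches it), so no matching can be larger.

3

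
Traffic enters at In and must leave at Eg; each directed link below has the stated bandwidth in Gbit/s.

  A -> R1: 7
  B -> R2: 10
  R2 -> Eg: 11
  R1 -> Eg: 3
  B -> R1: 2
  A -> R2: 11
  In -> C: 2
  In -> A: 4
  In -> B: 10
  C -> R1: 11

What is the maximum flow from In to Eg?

Augment In→C→R1→Eg: bottleneck 2, flow now 2.
Augment In→B→R1→Eg: bottleneck 1, flow now 3.
Augment In→B→R2→Eg: bottleneck 9, flow now 12.
Augment In→A→R2→Eg: bottleneck 2, flow now 14.
No augmenting path remains; maximum flow = 14.
In the residual graph, reachable from In: {In, C, B, A, R1, R2}.
Min-cut edges: R1→Eg (3), R2→Eg (11); capacity 3 + 11 = 14.
This cut is saturated, so no flow can exceed 14.

14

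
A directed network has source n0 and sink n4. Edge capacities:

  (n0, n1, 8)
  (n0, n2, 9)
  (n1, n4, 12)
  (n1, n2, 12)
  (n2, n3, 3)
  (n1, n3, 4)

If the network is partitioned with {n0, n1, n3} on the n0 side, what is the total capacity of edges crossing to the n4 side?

Edges leaving {n0, n1, n3}: n0→n2 (9), n1→n2 (12), n1→n4 (12).
Cut capacity = 9 + 12 + 12 = 33.

33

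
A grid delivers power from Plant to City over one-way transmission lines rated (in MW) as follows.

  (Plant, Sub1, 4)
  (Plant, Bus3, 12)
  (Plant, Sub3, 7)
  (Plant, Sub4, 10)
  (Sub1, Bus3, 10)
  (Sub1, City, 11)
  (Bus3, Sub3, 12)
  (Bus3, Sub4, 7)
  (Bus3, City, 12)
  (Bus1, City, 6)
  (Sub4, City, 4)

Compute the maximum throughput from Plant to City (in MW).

Augment Plant→Sub1→City: bottleneck 4, flow now 4.
Augment Plant→Bus3→City: bottleneck 12, flow now 16.
Augment Plant→Sub4→City: bottleneck 4, flow now 20.
No augmenting path remains; maximum flow = 20.
In the residual graph, reachable from Plant: {Plant, Sub3, Sub4}.
Min-cut edges: Plant→Sub1 (4), Plant→Bus3 (12), Sub4→City (4); capacity 4 + 12 + 4 = 20.
This cut is saturated, so no flow can exceed 20.

20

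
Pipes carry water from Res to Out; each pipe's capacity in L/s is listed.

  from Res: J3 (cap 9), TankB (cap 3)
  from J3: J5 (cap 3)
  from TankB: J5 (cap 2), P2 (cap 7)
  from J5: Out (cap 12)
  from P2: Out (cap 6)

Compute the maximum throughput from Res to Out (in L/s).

Augment Res→J3→J5→Out: bottleneck 3, flow now 3.
Augment Res→TankB→J5→Out: bottleneck 2, flow now 5.
Augment Res→TankB→P2→Out: bottleneck 1, flow now 6.
No augmenting path remains; maximum flow = 6.
In the residual graph, reachable from Res: {Res, J3}.
Min-cut edges: Res→TankB (3), J3→J5 (3); capacity 3 + 3 = 6.
This cut is saturated, so no flow can exceed 6.

6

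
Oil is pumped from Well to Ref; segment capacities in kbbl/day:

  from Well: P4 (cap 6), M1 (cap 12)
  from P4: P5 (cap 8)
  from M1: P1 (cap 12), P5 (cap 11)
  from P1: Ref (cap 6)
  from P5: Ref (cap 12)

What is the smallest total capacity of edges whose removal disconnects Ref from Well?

18

Augment Well→P4→P5→Ref: bottleneck 6, flow now 6.
Augment Well→M1→P1→Ref: bottleneck 6, flow now 12.
Augment Well→M1→P5→Ref: bottleneck 6, flow now 18.
No augmenting path remains; maximum flow = 18.
By max-flow min-cut, the minimum cut capacity equals the max flow.
In the residual graph, reachable from Well: {Well}.
Min-cut edges: Well→P4 (6), Well→M1 (12); capacity 6 + 12 = 18.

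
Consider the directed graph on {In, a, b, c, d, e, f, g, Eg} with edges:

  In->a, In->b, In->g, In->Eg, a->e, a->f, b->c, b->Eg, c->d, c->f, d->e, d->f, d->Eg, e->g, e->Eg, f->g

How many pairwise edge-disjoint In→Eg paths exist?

3

Assign every edge capacity 1; by Menger, the answer equals the max flow.
Path In→Eg (+1); total 1.
Path In→b→Eg (+1); total 2.
Path In→a→e→Eg (+1); total 3.
No residual In→Eg path; max flow = 3.
Certifying cut of size 3: {In→Eg, In→a, In→b}.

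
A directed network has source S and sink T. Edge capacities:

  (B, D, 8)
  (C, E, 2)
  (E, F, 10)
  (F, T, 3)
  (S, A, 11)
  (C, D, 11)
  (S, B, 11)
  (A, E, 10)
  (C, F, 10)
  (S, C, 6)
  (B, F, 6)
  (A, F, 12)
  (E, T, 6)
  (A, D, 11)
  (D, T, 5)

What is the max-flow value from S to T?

14

Augment S→A→D→T: bottleneck 5, flow now 5.
Augment S→A→E→T: bottleneck 6, flow now 11.
Augment S→B→F→T: bottleneck 3, flow now 14.
No augmenting path remains; maximum flow = 14.
In the residual graph, reachable from S: {S, A, B, C, D, E, F}.
Min-cut edges: D→T (5), E→T (6), F→T (3); capacity 5 + 6 + 3 = 14.
This cut is saturated, so no flow can exceed 14.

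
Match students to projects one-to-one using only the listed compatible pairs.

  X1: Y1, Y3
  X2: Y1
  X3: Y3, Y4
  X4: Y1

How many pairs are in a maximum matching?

3

Unit-capacity flow: source→left, listed edges, right→sink; max matching = max flow.
Augmenting path X1→Y1 (+1); matched 1.
Augmenting path X3→Y3 (+1); matched 2.
Augmenting path X2→Y1→X1→Y3→X3→Y4 (+1); matched 3.
No augmenting path remains; maximum matching = 3.
König certificate: {X1, X3, Y1} is a vertex cover of size 3 (every listed pair touches it), so no matching can be larger.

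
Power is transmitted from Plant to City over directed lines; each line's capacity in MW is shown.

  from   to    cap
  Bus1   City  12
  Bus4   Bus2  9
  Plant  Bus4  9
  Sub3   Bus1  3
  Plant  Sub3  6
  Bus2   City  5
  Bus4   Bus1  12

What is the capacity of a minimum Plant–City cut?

Augment Plant→Sub3→Bus1→City: bottleneck 3, flow now 3.
Augment Plant→Bus4→Bus2→City: bottleneck 5, flow now 8.
Augment Plant→Bus4→Bus1→City: bottleneck 4, flow now 12.
No augmenting path remains; maximum flow = 12.
By max-flow min-cut, the minimum cut capacity equals the max flow.
In the residual graph, reachable from Plant: {Plant, Sub3}.
Min-cut edges: Plant→Bus4 (9), Sub3→Bus1 (3); capacity 9 + 3 = 12.

12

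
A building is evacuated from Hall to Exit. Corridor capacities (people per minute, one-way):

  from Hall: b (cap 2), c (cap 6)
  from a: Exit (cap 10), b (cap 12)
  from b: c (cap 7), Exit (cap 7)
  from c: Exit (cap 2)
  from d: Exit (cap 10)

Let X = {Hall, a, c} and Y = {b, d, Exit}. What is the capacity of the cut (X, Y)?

Edges leaving {Hall, a, c}: Hall→b (2), a→b (12), a→Exit (10), c→Exit (2).
Cut capacity = 2 + 12 + 10 + 2 = 26.

26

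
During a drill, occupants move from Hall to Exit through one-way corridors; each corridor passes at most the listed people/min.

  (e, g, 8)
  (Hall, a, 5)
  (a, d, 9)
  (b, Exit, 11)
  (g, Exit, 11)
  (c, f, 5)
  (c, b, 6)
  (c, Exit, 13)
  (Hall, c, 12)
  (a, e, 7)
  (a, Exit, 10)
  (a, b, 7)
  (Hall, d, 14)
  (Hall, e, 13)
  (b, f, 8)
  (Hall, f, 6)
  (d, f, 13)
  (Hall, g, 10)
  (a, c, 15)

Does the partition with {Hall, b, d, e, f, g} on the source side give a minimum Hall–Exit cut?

Given cut capacity: 5 + 12 + 11 + 11 = 39.
Augment Hall→a→Exit: bottleneck 5, flow now 5.
Augment Hall→c→Exit: bottleneck 12, flow now 17.
Augment Hall→g→Exit: bottleneck 10, flow now 27.
Augment Hall→e→g→Exit: bottleneck 1, flow now 28.
No augmenting path remains; maximum flow = 28.
In the residual graph, reachable from Hall: {Hall, d, e, f, g}.
Min-cut edges: Hall→a (5), Hall→c (12), g→Exit (11); capacity 5 + 12 + 11 = 28.
Cut capacity 39 exceeds the max flow 28, so it is not minimum.

No — its capacity is 39, but the minimum cut has capacity 28.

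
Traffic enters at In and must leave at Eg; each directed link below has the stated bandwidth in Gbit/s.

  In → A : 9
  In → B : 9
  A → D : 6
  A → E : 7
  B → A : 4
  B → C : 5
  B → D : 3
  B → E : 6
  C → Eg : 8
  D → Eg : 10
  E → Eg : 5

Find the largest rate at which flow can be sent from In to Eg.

18

Augment In→A→D→Eg: bottleneck 6, flow now 6.
Augment In→A→E→Eg: bottleneck 3, flow now 9.
Augment In→B→C→Eg: bottleneck 5, flow now 14.
Augment In→B→D→Eg: bottleneck 3, flow now 17.
Augment In→B→E→Eg: bottleneck 1, flow now 18.
No augmenting path remains; maximum flow = 18.
In the residual graph, reachable from In: {In}.
Min-cut edges: In→A (9), In→B (9); capacity 9 + 9 = 18.
This cut is saturated, so no flow can exceed 18.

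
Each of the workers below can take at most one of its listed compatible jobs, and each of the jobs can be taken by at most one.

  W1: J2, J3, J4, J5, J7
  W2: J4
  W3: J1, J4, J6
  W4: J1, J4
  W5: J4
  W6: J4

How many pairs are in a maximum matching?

4

Unit-capacity flow: source→left, listed edges, right→sink; max matching = max flow.
Augmenting path W1→J2 (+1); matched 1.
Augmenting path W2→J4 (+1); matched 2.
Augmenting path W3→J1 (+1); matched 3.
Augmenting path W4→J1→W3→J6 (+1); matched 4.
No augmenting path remains; maximum matching = 4.
König certificate: {W1, W3, W4, J4} is a vertex cover of size 4 (every listed pair touches it), so no matching can be larger.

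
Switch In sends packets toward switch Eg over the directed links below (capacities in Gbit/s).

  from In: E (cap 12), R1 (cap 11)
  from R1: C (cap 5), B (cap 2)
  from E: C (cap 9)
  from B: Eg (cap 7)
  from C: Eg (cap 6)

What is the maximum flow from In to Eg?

8

Augment In→R1→B→Eg: bottleneck 2, flow now 2.
Augment In→R1→C→Eg: bottleneck 5, flow now 7.
Augment In→E→C→Eg: bottleneck 1, flow now 8.
No augmenting path remains; maximum flow = 8.
In the residual graph, reachable from In: {In, R1, E, C}.
Min-cut edges: R1→B (2), C→Eg (6); capacity 2 + 6 = 8.
This cut is saturated, so no flow can exceed 8.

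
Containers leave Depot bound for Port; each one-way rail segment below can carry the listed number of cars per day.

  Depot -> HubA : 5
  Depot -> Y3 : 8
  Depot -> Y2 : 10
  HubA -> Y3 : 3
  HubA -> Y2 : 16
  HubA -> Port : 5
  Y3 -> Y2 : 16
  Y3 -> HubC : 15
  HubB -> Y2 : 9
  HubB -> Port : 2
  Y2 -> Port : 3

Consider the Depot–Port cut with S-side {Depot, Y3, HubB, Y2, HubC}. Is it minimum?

No — its capacity is 10, but the minimum cut has capacity 8.

Given cut capacity: 5 + 2 + 3 = 10.
Augment Depot→HubA→Port: bottleneck 5, flow now 5.
Augment Depot→Y2→Port: bottleneck 3, flow now 8.
No augmenting path remains; maximum flow = 8.
In the residual graph, reachable from Depot: {Depot, Y3, Y2, HubC}.
Min-cut edges: Depot→HubA (5), Y2→Port (3); capacity 5 + 3 = 8.
Cut capacity 10 exceeds the max flow 8, so it is not minimum.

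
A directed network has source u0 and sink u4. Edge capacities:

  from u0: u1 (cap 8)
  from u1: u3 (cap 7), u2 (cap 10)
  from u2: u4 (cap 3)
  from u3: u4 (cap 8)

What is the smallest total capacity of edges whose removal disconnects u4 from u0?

Augment u0→u1→u2→u4: bottleneck 3, flow now 3.
Augment u0→u1→u3→u4: bottleneck 5, flow now 8.
No augmenting path remains; maximum flow = 8.
By max-flow min-cut, the minimum cut capacity equals the max flow.
In the residual graph, reachable from u0: {u0}.
Min-cut edges: u0→u1 (8); capacity 8 = 8.

8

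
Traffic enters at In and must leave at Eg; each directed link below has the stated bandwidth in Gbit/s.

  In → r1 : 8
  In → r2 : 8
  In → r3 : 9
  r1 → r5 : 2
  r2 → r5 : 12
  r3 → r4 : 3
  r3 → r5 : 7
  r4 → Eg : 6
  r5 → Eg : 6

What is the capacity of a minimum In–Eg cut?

9

Augment In→r1→r5→Eg: bottleneck 2, flow now 2.
Augment In→r2→r5→Eg: bottleneck 4, flow now 6.
Augment In→r3→r4→Eg: bottleneck 3, flow now 9.
No augmenting path remains; maximum flow = 9.
By max-flow min-cut, the minimum cut capacity equals the max flow.
In the residual graph, reachable from In: {In, r1, r2, r3, r5}.
Min-cut edges: r3→r4 (3), r5→Eg (6); capacity 3 + 6 = 9.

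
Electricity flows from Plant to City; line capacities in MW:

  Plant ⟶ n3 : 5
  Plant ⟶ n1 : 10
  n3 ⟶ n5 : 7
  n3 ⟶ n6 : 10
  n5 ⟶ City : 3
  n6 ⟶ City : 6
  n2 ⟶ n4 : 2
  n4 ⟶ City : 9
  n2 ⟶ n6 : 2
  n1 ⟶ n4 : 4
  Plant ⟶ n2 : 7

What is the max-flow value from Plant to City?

Augment Plant→n1→n4→City: bottleneck 4, flow now 4.
Augment Plant→n2→n4→City: bottleneck 2, flow now 6.
Augment Plant→n2→n6→City: bottleneck 2, flow now 8.
Augment Plant→n3→n5→City: bottleneck 3, flow now 11.
Augment Plant→n3→n6→City: bottleneck 2, flow now 13.
No augmenting path remains; maximum flow = 13.
In the residual graph, reachable from Plant: {Plant, n1, n2}.
Min-cut edges: Plant→n3 (5), n1→n4 (4), n2→n4 (2), n2→n6 (2); capacity 5 + 4 + 2 + 2 = 13.
This cut is saturated, so no flow can exceed 13.

13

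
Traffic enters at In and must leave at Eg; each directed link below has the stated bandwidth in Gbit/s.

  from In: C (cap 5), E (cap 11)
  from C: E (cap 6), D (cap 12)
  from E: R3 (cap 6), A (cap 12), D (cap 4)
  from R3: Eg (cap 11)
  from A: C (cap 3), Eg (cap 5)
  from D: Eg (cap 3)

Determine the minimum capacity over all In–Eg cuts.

Augment In→C→D→Eg: bottleneck 3, flow now 3.
Augment In→E→R3→Eg: bottleneck 6, flow now 9.
Augment In→E→A→Eg: bottleneck 5, flow now 14.
No augmenting path remains; maximum flow = 14.
By max-flow min-cut, the minimum cut capacity equals the max flow.
In the residual graph, reachable from In: {In, C, E, A, D}.
Min-cut edges: E→R3 (6), A→Eg (5), D→Eg (3); capacity 6 + 5 + 3 = 14.

14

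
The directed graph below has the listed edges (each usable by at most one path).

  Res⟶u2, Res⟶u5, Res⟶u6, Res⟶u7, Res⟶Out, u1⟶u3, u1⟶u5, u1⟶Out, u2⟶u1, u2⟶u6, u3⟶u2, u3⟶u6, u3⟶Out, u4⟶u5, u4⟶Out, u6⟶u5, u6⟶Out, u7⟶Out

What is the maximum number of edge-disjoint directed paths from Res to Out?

Assign every edge capacity 1; by Menger, the answer equals the max flow.
Path Res→Out (+1); total 1.
Path Res→u6→Out (+1); total 2.
Path Res→u7→Out (+1); total 3.
Path Res→u2→u1→Out (+1); total 4.
No residual Res→Out path; max flow = 4.
Certifying cut of size 4: {Res→Out, Res→u2, Res→u6, Res→u7}.

4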